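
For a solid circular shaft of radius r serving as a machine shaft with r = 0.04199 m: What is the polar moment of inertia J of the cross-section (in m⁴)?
Model: a solid circular shaft of radius r, so J = (π·r^4) / 2.
Substitute:
  J = (π × 0.04199^4) / 2
  J = 4.883 × 10⁻⁶ m⁴
Final answer: J = 4.883 × 10⁻⁶ m⁴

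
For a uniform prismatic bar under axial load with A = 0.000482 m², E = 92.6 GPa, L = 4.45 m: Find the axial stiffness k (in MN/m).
Model: a uniform prismatic bar under axial load, so k = (A·E) / L.
Convert to SI units:
  E = 92.6 GPa = 9.26 × 10¹⁰ Pa
Substitute:
  k = (0.000482 × (9.26 × 10¹⁰)) / 4.45
  k = 1.003 × 10⁷ N/m
Convert: k = 1.003 × 10⁷ N/m = 10.03 MN/m
Final answer: k = 10.03 MN/m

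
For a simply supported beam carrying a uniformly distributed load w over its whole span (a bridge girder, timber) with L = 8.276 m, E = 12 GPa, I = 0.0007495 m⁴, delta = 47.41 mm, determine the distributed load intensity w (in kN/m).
Model: a simply supported beam carrying a uniformly distributed load w over its whole span, so delta = (5·w·L^4) / (384·E·I).
Solve for w: w = (384·delta·E·I) / (5·L^4).
Convert to SI units:
  E = 12 GPa = 1.2 × 10¹⁰ Pa
  delta = 47.41 mm = 0.04741 m
Substitute:
  w = (384 × 0.04741 × (1.2 × 10¹⁰) × 0.0007495) / (5 × 8.276^4)
  w = 6981 N/m
Convert: w = 6981 N/m = 6.981 kN/m
Final answer: w = 6.981 kN/m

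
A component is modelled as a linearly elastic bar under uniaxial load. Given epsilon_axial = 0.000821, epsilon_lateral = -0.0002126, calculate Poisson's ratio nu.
Model: a linearly elastic bar under uniaxial load, so epsilon_lateral = -nu·epsilon_axial.
Solve for nu: nu = -epsilon_lateral / epsilon_axial.
Substitute:
  nu = -(-0.0002126) / 0.000821
  nu = 0.259
Final answer: nu = 0.259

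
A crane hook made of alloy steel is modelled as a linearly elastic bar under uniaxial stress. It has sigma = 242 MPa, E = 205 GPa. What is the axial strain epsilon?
Model: a linearly elastic bar under uniaxial stress, so epsilon = sigma / E.
Convert to SI units:
  sigma = 242 MPa = 2.42 × 10⁸ Pa
  E = 205 GPa = 2.05 × 10¹¹ Pa
Substitute:
  epsilon = (2.42 × 10⁸) / (2.05 × 10¹¹)
  epsilon = 0.00118
Final answer: epsilon = 0.00118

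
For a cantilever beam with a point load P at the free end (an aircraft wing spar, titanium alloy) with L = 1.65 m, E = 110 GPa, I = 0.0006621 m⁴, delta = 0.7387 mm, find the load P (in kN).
Model: a cantilever beam with a point load P at the free end, so delta = (P·L^3) / (3·E·I).
Solve for P: P = (3·delta·E·I) / L^3.
Convert to SI units:
  E = 110 GPa = 1.1 × 10¹¹ Pa
  delta = 0.7387 mm = 0.0007387 m
Substitute:
  P = (3 × 0.0007387 × (1.1 × 10¹¹) × 0.0006621) / 1.65^3
  P = 35930 N
Convert: P = 35930 N = 35.93 kN
Final answer: P = 35.93 kN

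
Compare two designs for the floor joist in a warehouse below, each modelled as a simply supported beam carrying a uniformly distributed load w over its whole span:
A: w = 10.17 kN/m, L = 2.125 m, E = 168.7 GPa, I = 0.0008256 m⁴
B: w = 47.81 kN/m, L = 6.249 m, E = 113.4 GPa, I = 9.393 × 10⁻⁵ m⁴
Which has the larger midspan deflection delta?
Model: a simply supported beam carrying a uniformly distributed load w over its whole span, so delta = (5·w·L^4) / (384·E·I) (SI units).
  A: delta = (5 × 10170 × 2.125^4) / (384 × (1.687 × 10¹¹) × 0.0008256) = 1.939 × 10⁻⁵ m = 0.01939 mm
  B: delta = (5 × 47810 × 6.249^4) / (384 × (1.134 × 10¹¹) × (9.393 × 10⁻⁵)) = 0.08912 m = 89.12 mm
89.12 mm > 0.01939 mm, so B is larger.
Final answer: B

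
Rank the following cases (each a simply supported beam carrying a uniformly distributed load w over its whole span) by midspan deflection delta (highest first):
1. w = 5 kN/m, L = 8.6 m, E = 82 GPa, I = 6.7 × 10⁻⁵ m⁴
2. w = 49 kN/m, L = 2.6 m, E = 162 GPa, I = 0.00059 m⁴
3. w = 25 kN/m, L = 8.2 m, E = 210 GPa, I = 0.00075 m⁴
Model: a simply supported beam carrying a uniformly distributed load w over its whole span, so delta = (5·w·L^4) / (384·E·I) (SI units).
  Case 1: delta = (5 × 5000 × 8.6^4) / (384 × (8.2 × 10¹⁰) × (6.7 × 10⁻⁵)) = 0.06482 m = 64.82 mm
  Case 2: delta = (5 × 49000 × 2.6^4) / (384 × (1.62 × 10¹¹) × 0.00059) = 0.000305 m = 0.305 mm
  Case 3: delta = (5 × 25000 × 8.2^4) / (384 × (2.1 × 10¹¹) × 0.00075) = 0.009344 m = 9.344 mm
Ordering: 64.82 mm (case 1) > 9.344 mm (case 3) > 0.305 mm (case 2)
Final answer: 1, 3, 2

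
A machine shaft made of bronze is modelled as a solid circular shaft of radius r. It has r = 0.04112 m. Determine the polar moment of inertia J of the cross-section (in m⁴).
Model: a solid circular shaft of radius r, so J = (π·r^4) / 2.
Substitute:
  J = (π × 0.04112^4) / 2
  J = 4.491 × 10⁻⁶ m⁴
Final answer: J = 4.491 × 10⁻⁶ m⁴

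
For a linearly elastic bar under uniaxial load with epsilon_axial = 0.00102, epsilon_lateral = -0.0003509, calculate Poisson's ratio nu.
Model: a linearly elastic bar under uniaxial load, so epsilon_lateral = -nu·epsilon_axial.
Solve for nu: nu = -epsilon_lateral / epsilon_axial.
Substitute:
  nu = -(-0.0003509) / 0.00102
  nu = 0.344
Final answer: nu = 0.344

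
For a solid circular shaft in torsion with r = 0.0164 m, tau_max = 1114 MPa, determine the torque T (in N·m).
Model: a solid circular shaft in torsion, so tau_max = (2·T) / (π·r^3).
Solve for T: T = (π·tau_max·r^3) / 2.
Convert to SI units:
  tau_max = 1114 MPa = 1.114 × 10⁹ Pa
Substitute:
  T = (π × (1.114 × 10⁹) × 0.0164^3) / 2
  T = 7719 N·m
Final answer: T = 7719 N·m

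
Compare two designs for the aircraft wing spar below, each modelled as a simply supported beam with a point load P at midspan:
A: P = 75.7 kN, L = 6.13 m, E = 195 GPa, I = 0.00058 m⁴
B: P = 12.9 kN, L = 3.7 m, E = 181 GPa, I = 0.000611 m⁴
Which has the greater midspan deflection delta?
Model: a simply supported beam with a point load P at midspan, so delta = (P·L^3) / (48·E·I) (SI units).
  A: delta = (75700 × 6.13^3) / (48 × (1.95 × 10¹¹) × 0.00058) = 0.003212 m = 3.212 mm
  B: delta = (12900 × 3.7^3) / (48 × (1.81 × 10¹¹) × 0.000611) = 0.0001231 m = 0.1231 mm
3.212 mm > 0.1231 mm, so A is larger.
Final answer: A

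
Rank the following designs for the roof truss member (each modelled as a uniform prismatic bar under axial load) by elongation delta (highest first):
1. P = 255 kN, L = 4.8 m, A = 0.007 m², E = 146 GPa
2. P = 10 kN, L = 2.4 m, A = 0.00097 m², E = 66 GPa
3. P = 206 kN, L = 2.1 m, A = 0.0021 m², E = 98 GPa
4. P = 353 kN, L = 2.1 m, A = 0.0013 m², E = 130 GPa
Model: a uniform prismatic bar under axial load, so delta = (P·L) / (A·E) (SI units).
  Case 1: delta = (255000 × 4.8) / (0.007 × (1.46 × 10¹¹)) = 0.001198 m = 1.198 mm
  Case 2: delta = (10000 × 2.4) / (0.00097 × (6.6 × 10¹⁰)) = 0.0003749 m = 0.3749 mm
  Case 3: delta = (206000 × 2.1) / (0.0021 × (9.8 × 10¹⁰)) = 0.002102 m = 2.102 mm
  Case 4: delta = (353000 × 2.1) / (0.0013 × (1.3 × 10¹¹)) = 0.004386 m = 4.386 mm
Ordering: 4.386 mm (case 4) > 2.102 mm (case 3) > 1.198 mm (case 1) > 0.3749 mm (case 2)
Final answer: 4, 3, 1, 2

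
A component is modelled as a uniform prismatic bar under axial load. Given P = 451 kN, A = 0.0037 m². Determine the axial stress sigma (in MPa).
Model: a uniform prismatic bar under axial load, so sigma = P / A.
Convert to SI units:
  P = 451 kN = 451000 N
Substitute:
  sigma = 451000 / 0.0037
  sigma = 1.219 × 10⁸ Pa
Convert: sigma = 1.219 × 10⁸ Pa = 121.9 MPa
Final answer: sigma = 121.9 MPa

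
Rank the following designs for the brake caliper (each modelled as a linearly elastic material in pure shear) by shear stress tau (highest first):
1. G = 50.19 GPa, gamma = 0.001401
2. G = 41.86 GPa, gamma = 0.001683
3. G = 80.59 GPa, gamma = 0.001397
Model: a linearly elastic material in pure shear, so tau = G·gamma (SI units).
  Case 1: tau = (5.019 × 10¹⁰) × 0.001401 = 7.032 × 10⁷ Pa = 70.32 MPa
  Case 2: tau = (4.186 × 10¹⁰) × 0.001683 = 7.045 × 10⁷ Pa = 70.45 MPa
  Case 3: tau = (8.059 × 10¹⁰) × 0.001397 = 1.126 × 10⁸ Pa = 112.6 MPa
Ordering: 112.6 MPa (case 3) > 70.45 MPa (case 2) > 70.32 MPa (case 1)
Final answer: 3, 2, 1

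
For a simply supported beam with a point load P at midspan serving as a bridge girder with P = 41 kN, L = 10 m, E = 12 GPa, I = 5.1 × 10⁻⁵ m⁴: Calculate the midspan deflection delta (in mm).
Model: a simply supported beam with a point load P at midspan, so delta = (P·L^3) / (48·E·I).
Convert to SI units:
  P = 41 kN = 41000 N
  E = 12 GPa = 1.2 × 10¹⁰ Pa
Substitute:
  delta = (41000 × 10^3) / (48 × (1.2 × 10¹⁰) × (5.1 × 10⁻⁵))
  delta = 1.396 m
Convert: delta = 1.396 m = 1396 mm
Final answer: delta = 1396 mm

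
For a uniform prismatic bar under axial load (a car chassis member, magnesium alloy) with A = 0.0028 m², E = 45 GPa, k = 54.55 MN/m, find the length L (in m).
Model: a uniform prismatic bar under axial load, so k = (A·E) / L.
Solve for L: L = (A·E) / k.
Convert to SI units:
  E = 45 GPa = 4.5 × 10¹⁰ Pa
  k = 54.55 MN/m = 5.455 × 10⁷ N/m
Substitute:
  L = (0.0028 × (4.5 × 10¹⁰)) / (5.455 × 10⁷)
  L = 2.31 m
Final answer: L = 2.31 m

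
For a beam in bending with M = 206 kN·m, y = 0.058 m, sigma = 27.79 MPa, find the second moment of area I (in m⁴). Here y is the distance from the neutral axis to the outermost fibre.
Model: a beam in bending, so sigma = (M·y) / I.
Solve for I: I = (M·y) / sigma.
Convert to SI units:
  M = 206 kN·m = 206000 N·m
  sigma = 27.79 MPa = 2.779 × 10⁷ Pa
Substitute:
  I = (206000 × 0.058) / (2.779 × 10⁷)
  I = 0.0004299 m⁴
Final answer: I = 0.0004299 m⁴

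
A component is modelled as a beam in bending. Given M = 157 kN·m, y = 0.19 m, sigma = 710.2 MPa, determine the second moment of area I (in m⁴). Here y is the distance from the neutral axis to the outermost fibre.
Model: a beam in bending, so sigma = (M·y) / I.
Solve for I: I = (M·y) / sigma.
Convert to SI units:
  M = 157 kN·m = 157000 N·m
  sigma = 710.2 MPa = 7.102 × 10⁸ Pa
Substitute:
  I = (157000 × 0.19) / (7.102 × 10⁸)
  I = 4.2 × 10⁻⁵ m⁴
Final answer: I = 4.2 × 10⁻⁵ m⁴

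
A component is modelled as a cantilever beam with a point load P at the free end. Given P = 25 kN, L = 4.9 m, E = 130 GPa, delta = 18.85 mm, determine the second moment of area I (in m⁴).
Model: a cantilever beam with a point load P at the free end, so delta = (P·L^3) / (3·E·I).
Solve for I: I = (P·L^3) / (3·delta·E).
Convert to SI units:
  P = 25 kN = 25000 N
  E = 130 GPa = 1.3 × 10¹¹ Pa
  delta = 18.85 mm = 0.01885 m
Substitute:
  I = (25000 × 4.9^3) / (3 × 0.01885 × (1.3 × 10¹¹))
  I = 0.0004001 m⁴
Final answer: I = 0.0004001 m⁴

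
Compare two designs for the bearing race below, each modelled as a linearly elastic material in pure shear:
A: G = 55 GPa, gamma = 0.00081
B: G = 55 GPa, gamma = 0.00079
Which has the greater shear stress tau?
Model: a linearly elastic material in pure shear, so tau = G·gamma (SI units).
  A: tau = (5.5 × 10¹⁰) × 0.00081 = 4.455 × 10⁷ Pa = 44.55 MPa
  B: tau = (5.5 × 10¹⁰) × 0.00079 = 4.345 × 10⁷ Pa = 43.45 MPa
44.55 MPa > 43.45 MPa, so A is larger.
Final answer: A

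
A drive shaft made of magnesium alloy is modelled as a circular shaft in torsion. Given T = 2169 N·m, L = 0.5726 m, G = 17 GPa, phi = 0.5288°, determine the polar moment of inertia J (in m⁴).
Model: a circular shaft in torsion, so phi = (T·L) / (G·J).
Solve for J: J = (T·L) / (phi·G).
Convert to SI units:
  G = 17 GPa = 1.7 × 10¹⁰ Pa
  phi = 0.5288° = 0.009229 rad
Substitute:
  J = (2169 × 0.5726) / (0.009229 × (1.7 × 10¹⁰))
  J = 7.916 × 10⁻⁶ m⁴
Final answer: J = 7.916 × 10⁻⁶ m⁴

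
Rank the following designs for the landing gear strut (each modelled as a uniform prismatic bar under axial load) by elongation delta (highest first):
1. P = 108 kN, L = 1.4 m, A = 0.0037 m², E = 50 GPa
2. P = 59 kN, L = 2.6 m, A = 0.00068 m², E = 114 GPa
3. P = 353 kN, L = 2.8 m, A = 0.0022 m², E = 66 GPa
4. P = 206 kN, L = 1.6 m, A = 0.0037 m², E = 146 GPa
Model: a uniform prismatic bar under axial load, so delta = (P·L) / (A·E) (SI units).
  Case 1: delta = (108000 × 1.4) / (0.0037 × (5 × 10¹⁰)) = 0.0008173 m = 0.8173 mm
  Case 2: delta = (59000 × 2.6) / (0.00068 × (1.14 × 10¹¹)) = 0.001979 m = 1.979 mm
  Case 3: delta = (353000 × 2.8) / (0.0022 × (6.6 × 10¹⁰)) = 0.006807 m = 6.807 mm
  Case 4: delta = (206000 × 1.6) / (0.0037 × (1.46 × 10¹¹)) = 0.0006101 m = 0.6101 mm
Ordering: 6.807 mm (case 3) > 1.979 mm (case 2) > 0.8173 mm (case 1) > 0.6101 mm (case 4)
Final answer: 3, 2, 1, 4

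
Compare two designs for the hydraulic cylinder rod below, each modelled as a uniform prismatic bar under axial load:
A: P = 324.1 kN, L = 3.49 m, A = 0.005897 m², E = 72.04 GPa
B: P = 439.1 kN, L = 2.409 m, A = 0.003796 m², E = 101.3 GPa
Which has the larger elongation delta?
Model: a uniform prismatic bar under axial load, so delta = (P·L) / (A·E) (SI units).
  A: delta = (324100 × 3.49) / (0.005897 × (7.204 × 10¹⁰)) = 0.002663 m = 2.663 mm
  B: delta = (439100 × 2.409) / (0.003796 × (1.013 × 10¹¹)) = 0.002751 m = 2.751 mm
2.751 mm > 2.663 mm, so B is larger.
Final answer: B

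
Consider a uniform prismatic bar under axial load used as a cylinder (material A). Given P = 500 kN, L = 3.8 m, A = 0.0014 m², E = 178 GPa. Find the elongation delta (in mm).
Model: a uniform prismatic bar under axial load, so delta = (P·L) / (A·E).
Convert to SI units:
  P = 500 kN = 500000 N
  E = 178 GPa = 1.78 × 10¹¹ Pa
Substitute:
  delta = (500000 × 3.8) / (0.0014 × (1.78 × 10¹¹))
  delta = 0.007624 m
Convert: delta = 0.007624 m = 7.624 mm
Final answer: delta = 7.624 mm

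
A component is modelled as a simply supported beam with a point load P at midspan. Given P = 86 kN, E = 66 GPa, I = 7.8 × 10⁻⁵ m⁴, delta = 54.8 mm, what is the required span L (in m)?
Model: a simply supported beam with a point load P at midspan, so delta = (P·L^3) / (48·E·I).
Solve for L: L = ((48·delta·E·I) / P)^(1/3).
Convert to SI units:
  P = 86 kN = 86000 N
  E = 66 GPa = 6.6 × 10¹⁰ Pa
  delta = 54.8 mm = 0.0548 m
Substitute:
  L = ((48 × 0.0548 × (6.6 × 10¹⁰) × (7.8 × 10⁻⁵)) / 86000)^(1/3)
  L = 5.4 m
Final answer: L = 5.4 m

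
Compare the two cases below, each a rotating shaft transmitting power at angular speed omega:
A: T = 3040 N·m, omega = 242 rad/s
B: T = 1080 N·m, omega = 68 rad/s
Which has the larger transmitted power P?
Model: a rotating shaft transmitting power at angular speed omega, so P = T·omega (SI units).
  A: P = 3040 × 242 = 735700 W = 735.7 kW
  B: P = 1080 × 68 = 73440 W = 73.44 kW
735.7 kW > 73.44 kW, so A is larger.
Final answer: A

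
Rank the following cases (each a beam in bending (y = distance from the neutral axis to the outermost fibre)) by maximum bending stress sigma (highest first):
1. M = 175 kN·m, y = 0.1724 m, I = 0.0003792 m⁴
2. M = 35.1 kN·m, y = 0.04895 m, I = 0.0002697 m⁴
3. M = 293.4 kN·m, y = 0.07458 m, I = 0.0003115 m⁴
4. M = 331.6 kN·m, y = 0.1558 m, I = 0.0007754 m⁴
Model: a beam in bending (y = distance from the neutral axis to the outermost fibre), so sigma = (M·y) / I (SI units).
  Case 1: sigma = (175000 × 0.1724) / 0.0003792 = 7.956 × 10⁷ Pa = 79.56 MPa
  Case 2: sigma = (35100 × 0.04895) / 0.0002697 = 6.371 × 10⁶ Pa = 6.371 MPa
  Case 3: sigma = (293400 × 0.07458) / 0.0003115 = 7.025 × 10⁷ Pa = 70.25 MPa
  Case 4: sigma = (331600 × 0.1558) / 0.0007754 = 6.663 × 10⁷ Pa = 66.63 MPa
Ordering: 79.56 MPa (case 1) > 70.25 MPa (case 3) > 66.63 MPa (case 4) > 6.371 MPa (case 2)
Final answer: 1, 3, 4, 2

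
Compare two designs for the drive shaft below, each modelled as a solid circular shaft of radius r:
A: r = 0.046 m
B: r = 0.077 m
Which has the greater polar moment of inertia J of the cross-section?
Model: a solid circular shaft of radius r, so J = (π·r^4) / 2 (SI units).
  A: J = (π × 0.046^4) / 2 = 7.033 × 10⁻⁶ m⁴
  B: J = (π × 0.077^4) / 2 = 5.522 × 10⁻⁵ m⁴
5.522 × 10⁻⁵ m⁴ > 7.033 × 10⁻⁶ m⁴, so B is larger.
Final answer: B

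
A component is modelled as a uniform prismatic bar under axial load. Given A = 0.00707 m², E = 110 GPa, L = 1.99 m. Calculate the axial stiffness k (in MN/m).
Model: a uniform prismatic bar under axial load, so k = (A·E) / L.
Convert to SI units:
  E = 110 GPa = 1.1 × 10¹¹ Pa
Substitute:
  k = (0.00707 × (1.1 × 10¹¹)) / 1.99
  k = 3.908 × 10⁸ N/m
Convert: k = 3.908 × 10⁸ N/m = 390.8 MN/m
Final answer: k = 390.8 MN/m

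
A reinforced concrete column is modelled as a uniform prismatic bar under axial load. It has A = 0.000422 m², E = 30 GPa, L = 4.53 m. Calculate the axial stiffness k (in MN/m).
Model: a uniform prismatic bar under axial load, so k = (A·E) / L.
Convert to SI units:
  E = 30 GPa = 3 × 10¹⁰ Pa
Substitute:
  k = (0.000422 × (3 × 10¹⁰)) / 4.53
  k = 2.795 × 10⁶ N/m
Convert: k = 2.795 × 10⁶ N/m = 2.795 MN/m
Final answer: k = 2.795 MN/m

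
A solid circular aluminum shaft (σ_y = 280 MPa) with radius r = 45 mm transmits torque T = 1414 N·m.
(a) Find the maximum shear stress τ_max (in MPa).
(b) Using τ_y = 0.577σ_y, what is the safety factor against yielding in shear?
(a) For a solid circular shaft, τ_max = T·r/J with J = π·r^4/2, i.e. τ_max = 2·T / (π·r^3). Convert r = 45 mm = 0.045 m.
  τ_max = (2 × 1414) / (π × 0.045^3) = 9.879 × 10⁶ Pa = 9.879 MPa
(b) τ_y = 0.577 × 280 = 161.56 MPa
  SF = τ_y/τ_max = 161.56 / 9.879 = 16.35
Final answer: (a) τ_max = 9.879 MPa, (b) SF = 16.35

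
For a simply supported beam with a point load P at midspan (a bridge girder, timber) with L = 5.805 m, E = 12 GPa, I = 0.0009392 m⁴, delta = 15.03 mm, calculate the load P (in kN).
Model: a simply supported beam with a point load P at midspan, so delta = (P·L^3) / (48·E·I).
Solve for P: P = (48·delta·E·I) / L^3.
Convert to SI units:
  E = 12 GPa = 1.2 × 10¹⁰ Pa
  delta = 15.03 mm = 0.01503 m
Substitute:
  P = (48 × 0.01503 × (1.2 × 10¹⁰) × 0.0009392) / 5.805^3
  P = 41570 N
Convert: P = 41570 N = 41.57 kN
Final answer: P = 41.57 kN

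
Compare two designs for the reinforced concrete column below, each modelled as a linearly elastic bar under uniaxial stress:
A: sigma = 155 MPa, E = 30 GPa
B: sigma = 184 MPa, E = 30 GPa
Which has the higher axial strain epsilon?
Model: a linearly elastic bar under uniaxial stress, so epsilon = sigma / E (SI units).
  A: epsilon = (1.55 × 10⁸) / (3 × 10¹⁰) = 0.005167
  B: epsilon = (1.84 × 10⁸) / (3 × 10¹⁰) = 0.006133
0.006133 > 0.005167, so B is larger.
Final answer: B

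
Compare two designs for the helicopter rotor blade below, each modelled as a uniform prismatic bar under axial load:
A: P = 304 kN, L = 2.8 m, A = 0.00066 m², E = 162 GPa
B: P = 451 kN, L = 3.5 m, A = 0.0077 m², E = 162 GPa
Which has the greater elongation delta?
Model: a uniform prismatic bar under axial load, so delta = (P·L) / (A·E) (SI units).
  A: delta = (304000 × 2.8) / (0.00066 × (1.62 × 10¹¹)) = 0.007961 m = 7.961 mm
  B: delta = (451000 × 3.5) / (0.0077 × (1.62 × 10¹¹)) = 0.001265 m = 1.265 mm
7.961 mm > 1.265 mm, so A is larger.
Final answer: A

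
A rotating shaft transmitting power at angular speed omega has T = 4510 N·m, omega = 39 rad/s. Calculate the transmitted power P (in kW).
Model: a rotating shaft transmitting power at angular speed omega, so P = T·omega.
Substitute:
  P = 4510 × 39
  P = 175900 W
Convert: P = 175900 W = 175.9 kW
Final answer: P = 175.9 kW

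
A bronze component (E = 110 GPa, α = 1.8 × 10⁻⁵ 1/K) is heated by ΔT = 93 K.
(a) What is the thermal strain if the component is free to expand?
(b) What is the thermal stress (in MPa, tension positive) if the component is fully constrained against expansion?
(a) Free thermal strain ε_th = α·ΔT = (1.8 × 10⁻⁵) × 93 = 0.001674
(b) Fully constrained, the expansion is suppressed, so σ = -E·α·ΔT. Convert E = 110 GPa = 1.1 × 10¹¹ Pa.
  σ = -(1.1 × 10¹¹) × (1.8 × 10⁻⁵) × 93 = -1.841 × 10⁸ Pa = -184.1 MPa (compressive)
Final answer: (a) ε_th = 0.001674, (b) σ = -184.1 MPa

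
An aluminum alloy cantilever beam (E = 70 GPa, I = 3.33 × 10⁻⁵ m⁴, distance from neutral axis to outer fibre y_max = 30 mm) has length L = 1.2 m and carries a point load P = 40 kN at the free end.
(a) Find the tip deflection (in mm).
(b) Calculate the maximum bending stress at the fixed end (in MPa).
(a) Tip deflection of a cantilever with an end point load: δ = P·L^3 / (3·E·I). Convert P = 40 kN = 40000 N, E = 70 GPa = 7 × 10¹⁰ Pa.
  δ = (40000 × 1.2^3) / (3 × (7 × 10¹⁰) × (3.33 × 10⁻⁵)) = 0.009884 m = 9.884 mm
(b) Maximum bending moment at the fixed end: M = P·L = 40000 × 1.2 = 48000 N·m. Convert y_max = 30 mm = 0.03 m.
  σ = M·y_max / I = (48000 × 0.03) / (3.33 × 10⁻⁵) = 4.324 × 10⁷ Pa = 43.24 MPa
Final answer: (a) δ = 9.884 mm, (b) σ = 43.24 MPa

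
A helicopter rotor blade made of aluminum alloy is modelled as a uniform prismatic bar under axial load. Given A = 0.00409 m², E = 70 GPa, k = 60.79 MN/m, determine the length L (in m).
Model: a uniform prismatic bar under axial load, so k = (A·E) / L.
Solve for L: L = (A·E) / k.
Convert to SI units:
  E = 70 GPa = 7 × 10¹⁰ Pa
  k = 60.79 MN/m = 6.079 × 10⁷ N/m
Substitute:
  L = (0.00409 × (7 × 10¹⁰)) / (6.079 × 10⁷)
  L = 4.71 m
Final answer: L = 4.71 m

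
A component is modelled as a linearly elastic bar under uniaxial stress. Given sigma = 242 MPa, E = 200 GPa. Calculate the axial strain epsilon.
Model: a linearly elastic bar under uniaxial stress, so epsilon = sigma / E.
Convert to SI units:
  sigma = 242 MPa = 2.42 × 10⁸ Pa
  E = 200 GPa = 2 × 10¹¹ Pa
Substitute:
  epsilon = (2.42 × 10⁸) / (2 × 10¹¹)
  epsilon = 0.00121
Final answer: epsilon = 0.00121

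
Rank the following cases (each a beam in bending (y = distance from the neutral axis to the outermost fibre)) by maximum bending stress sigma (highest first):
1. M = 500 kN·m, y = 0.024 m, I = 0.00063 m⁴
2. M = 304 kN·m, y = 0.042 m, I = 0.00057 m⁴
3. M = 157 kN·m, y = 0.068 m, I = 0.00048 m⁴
Model: a beam in bending (y = distance from the neutral axis to the outermost fibre), so sigma = (M·y) / I (SI units).
  Case 1: sigma = (500000 × 0.024) / 0.00063 = 1.905 × 10⁷ Pa = 19.05 MPa
  Case 2: sigma = (304000 × 0.042) / 0.00057 = 2.24 × 10⁷ Pa = 22.4 MPa
  Case 3: sigma = (157000 × 0.068) / 0.00048 = 2.224 × 10⁷ Pa = 22.24 MPa
Ordering: 22.4 MPa (case 2) > 22.24 MPa (case 3) > 19.05 MPa (case 1)
Final answer: 2, 3, 1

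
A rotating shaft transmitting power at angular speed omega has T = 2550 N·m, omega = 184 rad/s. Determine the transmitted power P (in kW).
Model: a rotating shaft transmitting power at angular speed omega, so P = T·omega.
Substitute:
  P = 2550 × 184
  P = 469200 W
Convert: P = 469200 W = 469.2 kW
Final answer: P = 469.2 kW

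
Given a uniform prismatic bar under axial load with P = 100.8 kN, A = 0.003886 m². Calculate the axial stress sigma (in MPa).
Model: a uniform prismatic bar under axial load, so sigma = P / A.
Convert to SI units:
  P = 100.8 kN = 100800 N
Substitute:
  sigma = 100800 / 0.003886
  sigma = 2.594 × 10⁷ Pa
Convert: sigma = 2.594 × 10⁷ Pa = 25.94 MPa
Final answer: sigma = 25.94 MPa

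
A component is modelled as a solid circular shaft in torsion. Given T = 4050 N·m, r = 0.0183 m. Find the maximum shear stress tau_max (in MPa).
Model: a solid circular shaft in torsion, so tau_max = (2·T) / (π·r^3).
Substitute:
  tau_max = (2 × 4050) / (π × 0.0183^3)
  tau_max = 4.207 × 10⁸ Pa
Convert: tau_max = 4.207 × 10⁸ Pa = 420.7 MPa
Final answer: tau_max = 420.7 MPa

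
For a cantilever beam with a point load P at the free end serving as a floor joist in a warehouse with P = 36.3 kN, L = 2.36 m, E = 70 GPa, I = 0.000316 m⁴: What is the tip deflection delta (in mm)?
Model: a cantilever beam with a point load P at the free end, so delta = (P·L^3) / (3·E·I).
Convert to SI units:
  P = 36.3 kN = 36300 N
  E = 70 GPa = 7 × 10¹⁰ Pa
Substitute:
  delta = (36300 × 2.36^3) / (3 × (7 × 10¹⁰) × 0.000316)
  delta = 0.00719 m
Convert: delta = 0.00719 m = 7.19 mm
Final answer: delta = 7.19 mm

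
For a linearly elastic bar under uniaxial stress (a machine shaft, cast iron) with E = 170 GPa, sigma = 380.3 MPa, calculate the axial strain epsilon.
Model: a linearly elastic bar under uniaxial stress, so sigma = E·epsilon.
Solve for epsilon: epsilon = sigma / E.
Convert to SI units:
  E = 170 GPa = 1.7 × 10¹¹ Pa
  sigma = 380.3 MPa = 3.803 × 10⁸ Pa
Substitute:
  epsilon = (3.803 × 10⁸) / (1.7 × 10¹¹)
  epsilon = 0.002237
Final answer: epsilon = 0.002237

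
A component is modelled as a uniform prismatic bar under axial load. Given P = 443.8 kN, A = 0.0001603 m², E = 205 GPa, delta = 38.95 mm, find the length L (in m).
Model: a uniform prismatic bar under axial load, so delta = (P·L) / (A·E).
Solve for L: L = (delta·A·E) / P.
Convert to SI units:
  P = 443.8 kN = 443800 N
  E = 205 GPa = 2.05 × 10¹¹ Pa
  delta = 38.95 mm = 0.03895 m
Substitute:
  L = (0.03895 × 0.0001603 × (2.05 × 10¹¹)) / 443800
  L = 2.884 m
Final answer: L = 2.884 m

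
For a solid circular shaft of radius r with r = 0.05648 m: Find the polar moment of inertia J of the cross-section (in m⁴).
Model: a solid circular shaft of radius r, so J = (π·r^4) / 2.
Substitute:
  J = (π × 0.05648^4) / 2
  J = 1.598 × 10⁻⁵ m⁴
Final answer: J = 1.598 × 10⁻⁵ m⁴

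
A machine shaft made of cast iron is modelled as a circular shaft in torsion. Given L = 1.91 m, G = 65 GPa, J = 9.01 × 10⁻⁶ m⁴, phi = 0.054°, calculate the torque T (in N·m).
Model: a circular shaft in torsion, so phi = (T·L) / (G·J).
Solve for T: T = (phi·G·J) / L.
Convert to SI units:
  G = 65 GPa = 6.5 × 10¹⁰ Pa
  phi = 0.054° = 0.0009425 rad
Substitute:
  T = (0.0009425 × (6.5 × 10¹⁰) × (9.01 × 10⁻⁶)) / 1.91
  T = 289 N·m
Final answer: T = 289 N·m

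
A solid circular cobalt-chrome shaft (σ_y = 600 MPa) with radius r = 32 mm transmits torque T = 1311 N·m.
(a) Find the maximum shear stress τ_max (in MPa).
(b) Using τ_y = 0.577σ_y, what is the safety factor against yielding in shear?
(a) For a solid circular shaft, τ_max = T·r/J with J = π·r^4/2, i.e. τ_max = 2·T / (π·r^3). Convert r = 32 mm = 0.032 m.
  τ_max = (2 × 1311) / (π × 0.032^3) = 2.547 × 10⁷ Pa = 25.47 MPa
(b) τ_y = 0.577 × 600 = 346.2 MPa
  SF = τ_y/τ_max = 346.2 / 25.47 = 13.59
Final answer: (a) τ_max = 25.47 MPa, (b) SF = 13.59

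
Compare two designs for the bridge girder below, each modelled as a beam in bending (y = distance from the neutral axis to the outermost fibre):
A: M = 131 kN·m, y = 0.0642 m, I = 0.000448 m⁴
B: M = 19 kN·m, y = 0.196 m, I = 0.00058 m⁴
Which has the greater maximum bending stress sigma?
Model: a beam in bending (y = distance from the neutral axis to the outermost fibre), so sigma = (M·y) / I (SI units).
  A: sigma = (131000 × 0.0642) / 0.000448 = 1.877 × 10⁷ Pa = 18.77 MPa
  B: sigma = (19000 × 0.196) / 0.00058 = 6.421 × 10⁶ Pa = 6.421 MPa
18.77 MPa > 6.421 MPa, so A is larger.
Final answer: A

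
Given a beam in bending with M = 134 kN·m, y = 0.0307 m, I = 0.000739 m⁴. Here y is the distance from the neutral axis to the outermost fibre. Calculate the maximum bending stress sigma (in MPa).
Model: a beam in bending, so sigma = (M·y) / I.
Convert to SI units:
  M = 134 kN·m = 134000 N·m
Substitute:
  sigma = (134000 × 0.0307) / 0.000739
  sigma = 5.567 × 10⁶ Pa
Convert: sigma = 5.567 × 10⁶ Pa = 5.567 MPa
Final answer: sigma = 5.567 MPa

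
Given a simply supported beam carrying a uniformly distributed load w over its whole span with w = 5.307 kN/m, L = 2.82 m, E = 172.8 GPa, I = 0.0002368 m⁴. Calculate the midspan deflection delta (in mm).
Model: a simply supported beam carrying a uniformly distributed load w over its whole span, so delta = (5·w·L^4) / (384·E·I).
Convert to SI units:
  w = 5.307 kN/m = 5307 N/m
  E = 172.8 GPa = 1.728 × 10¹¹ Pa
Substitute:
  delta = (5 × 5307 × 2.82^4) / (384 × (1.728 × 10¹¹) × 0.0002368)
  delta = 0.0001068 m
Convert: delta = 0.0001068 m = 0.1068 mm
Final answer: delta = 0.1068 mm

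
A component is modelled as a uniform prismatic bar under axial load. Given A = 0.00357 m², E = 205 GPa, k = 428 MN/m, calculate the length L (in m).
Model: a uniform prismatic bar under axial load, so k = (A·E) / L.
Solve for L: L = (A·E) / k.
Convert to SI units:
  E = 205 GPa = 2.05 × 10¹¹ Pa
  k = 428 MN/m = 4.28 × 10⁸ N/m
Substitute:
  L = (0.00357 × (2.05 × 10¹¹)) / (4.28 × 10⁸)
  L = 1.71 m
Final answer: L = 1.71 m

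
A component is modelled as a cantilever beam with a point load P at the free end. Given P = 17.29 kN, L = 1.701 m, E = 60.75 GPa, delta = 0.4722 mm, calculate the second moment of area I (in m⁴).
Model: a cantilever beam with a point load P at the free end, so delta = (P·L^3) / (3·E·I).
Solve for I: I = (P·L^3) / (3·delta·E).
Convert to SI units:
  P = 17.29 kN = 17290 N
  E = 60.75 GPa = 6.075 × 10¹⁰ Pa
  delta = 0.4722 mm = 0.0004722 m
Substitute:
  I = (17290 × 1.701^3) / (3 × 0.0004722 × (6.075 × 10¹⁰))
  I = 0.0009888 m⁴
Final answer: I = 0.0009888 m⁴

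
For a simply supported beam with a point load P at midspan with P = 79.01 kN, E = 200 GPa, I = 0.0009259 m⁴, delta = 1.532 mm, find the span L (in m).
Model: a simply supported beam with a point load P at midspan, so delta = (P·L^3) / (48·E·I).
Solve for L: L = ((48·delta·E·I) / P)^(1/3).
Convert to SI units:
  P = 79.01 kN = 79010 N
  E = 200 GPa = 2 × 10¹¹ Pa
  delta = 1.532 mm = 0.001532 m
Substitute:
  L = ((48 × 0.001532 × (2 × 10¹¹) × 0.0009259) / 79010)^(1/3)
  L = 5.565 m
Final answer: L = 5.565 m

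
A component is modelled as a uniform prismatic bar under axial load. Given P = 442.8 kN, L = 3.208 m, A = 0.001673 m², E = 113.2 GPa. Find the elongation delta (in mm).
Model: a uniform prismatic bar under axial load, so delta = (P·L) / (A·E).
Convert to SI units:
  P = 442.8 kN = 442800 N
  E = 113.2 GPa = 1.132 × 10¹¹ Pa
Substitute:
  delta = (442800 × 3.208) / (0.001673 × (1.132 × 10¹¹))
  delta = 0.007501 m
Convert: delta = 0.007501 m = 7.501 mm
Final answer: delta = 7.501 mm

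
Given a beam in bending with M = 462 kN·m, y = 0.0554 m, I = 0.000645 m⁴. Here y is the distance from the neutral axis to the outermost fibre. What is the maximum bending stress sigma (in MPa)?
Model: a beam in bending, so sigma = (M·y) / I.
Convert to SI units:
  M = 462 kN·m = 462000 N·m
Substitute:
  sigma = (462000 × 0.0554) / 0.000645
  sigma = 3.968 × 10⁷ Pa
Convert: sigma = 3.968 × 10⁷ Pa = 39.68 MPa
Final answer: sigma = 39.68 MPa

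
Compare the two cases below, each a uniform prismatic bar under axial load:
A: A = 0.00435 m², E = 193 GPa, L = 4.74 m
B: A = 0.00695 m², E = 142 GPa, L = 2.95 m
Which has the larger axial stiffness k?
Model: a uniform prismatic bar under axial load, so k = (A·E) / L (SI units).
  A: k = (0.00435 × (1.93 × 10¹¹)) / 4.74 = 1.771 × 10⁸ N/m = 177.1 MN/m
  B: k = (0.00695 × (1.42 × 10¹¹)) / 2.95 = 3.345 × 10⁸ N/m = 334.5 MN/m
334.5 MN/m > 177.1 MN/m, so B is larger.
Final answer: B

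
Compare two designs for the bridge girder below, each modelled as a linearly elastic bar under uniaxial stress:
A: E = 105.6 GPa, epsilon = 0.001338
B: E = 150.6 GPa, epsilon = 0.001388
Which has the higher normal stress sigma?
Model: a linearly elastic bar under uniaxial stress, so sigma = E·epsilon (SI units).
  A: sigma = (1.056 × 10¹¹) × 0.001338 = 1.413 × 10⁸ Pa = 141.3 MPa
  B: sigma = (1.506 × 10¹¹) × 0.001388 = 2.09 × 10⁸ Pa = 209 MPa
209 MPa > 141.3 MPa, so B is larger.
Final answer: B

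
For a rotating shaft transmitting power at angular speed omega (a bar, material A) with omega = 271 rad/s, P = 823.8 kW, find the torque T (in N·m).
Model: a rotating shaft transmitting power at angular speed omega, so P = T·omega.
Solve for T: T = P / omega.
Convert to SI units:
  P = 823.8 kW = 823800 W
Substitute:
  T = 823800 / 271
  T = 3040 N·m
Final answer: T = 3040 N·m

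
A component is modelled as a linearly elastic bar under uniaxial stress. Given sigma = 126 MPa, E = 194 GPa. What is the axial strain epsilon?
Model: a linearly elastic bar under uniaxial stress, so epsilon = sigma / E.
Convert to SI units:
  sigma = 126 MPa = 1.26 × 10⁸ Pa
  E = 194 GPa = 1.94 × 10¹¹ Pa
Substitute:
  epsilon = (1.26 × 10⁸) / (1.94 × 10¹¹)
  epsilon = 0.0006495
Final answer: epsilon = 0.0006495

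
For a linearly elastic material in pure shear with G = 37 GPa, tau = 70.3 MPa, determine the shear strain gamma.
Model: a linearly elastic material in pure shear, so tau = G·gamma.
Solve for gamma: gamma = tau / G.
Convert to SI units:
  G = 37 GPa = 3.7 × 10¹⁰ Pa
  tau = 70.3 MPa = 7.03 × 10⁷ Pa
Substitute:
  gamma = (7.03 × 10⁷) / (3.7 × 10¹⁰)
  gamma = 0.0019
Final answer: gamma = 0.0019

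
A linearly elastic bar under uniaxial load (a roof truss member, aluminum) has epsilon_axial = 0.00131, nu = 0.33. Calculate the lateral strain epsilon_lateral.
Model: a linearly elastic bar under uniaxial load, so epsilon_lateral = -nu·epsilon_axial.
Substitute:
  epsilon_lateral = -(0.33 × 0.00131)
  epsilon_lateral = -0.0004323
Final answer: epsilon_lateral = -0.0004323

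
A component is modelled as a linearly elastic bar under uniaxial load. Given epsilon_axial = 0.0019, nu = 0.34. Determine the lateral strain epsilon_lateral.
Model: a linearly elastic bar under uniaxial load, so epsilon_lateral = -nu·epsilon_axial.
Substitute:
  epsilon_lateral = -(0.34 × 0.0019)
  epsilon_lateral = -0.000646
Final answer: epsilon_lateral = -0.000646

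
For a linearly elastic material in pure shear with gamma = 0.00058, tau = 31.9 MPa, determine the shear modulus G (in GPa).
Model: a linearly elastic material in pure shear, so tau = G·gamma.
Solve for G: G = tau / gamma.
Convert to SI units:
  tau = 31.9 MPa = 3.19 × 10⁷ Pa
Substitute:
  G = (3.19 × 10⁷) / 0.00058
  G = 5.5 × 10¹⁰ Pa
Convert: G = 5.5 × 10¹⁰ Pa = 55 GPa
Final answer: G = 55 GPa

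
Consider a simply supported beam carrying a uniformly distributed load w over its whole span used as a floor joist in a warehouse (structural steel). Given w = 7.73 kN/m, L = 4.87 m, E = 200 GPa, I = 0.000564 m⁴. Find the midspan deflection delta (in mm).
Model: a simply supported beam carrying a uniformly distributed load w over its whole span, so delta = (5·w·L^4) / (384·E·I).
Convert to SI units:
  w = 7.73 kN/m = 7730 N/m
  E = 200 GPa = 2 × 10¹¹ Pa
Substitute:
  delta = (5 × 7730 × 4.87^4) / (384 × (2 × 10¹¹) × 0.000564)
  delta = 0.0005019 m
Convert: delta = 0.0005019 m = 0.5019 mm
Final answer: delta = 0.5019 mm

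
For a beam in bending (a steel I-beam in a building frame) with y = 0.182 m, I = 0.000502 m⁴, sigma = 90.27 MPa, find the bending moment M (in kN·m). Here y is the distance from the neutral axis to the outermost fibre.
Model: a beam in bending, so sigma = (M·y) / I.
Solve for M: M = (sigma·I) / y.
Convert to SI units:
  sigma = 90.27 MPa = 9.027 × 10⁷ Pa
Substitute:
  M = ((9.027 × 10⁷) × 0.000502) / 0.182
  M = 249000 N·m
Convert: M = 249000 N·m = 249 kN·m
Final answer: M = 249 kN·m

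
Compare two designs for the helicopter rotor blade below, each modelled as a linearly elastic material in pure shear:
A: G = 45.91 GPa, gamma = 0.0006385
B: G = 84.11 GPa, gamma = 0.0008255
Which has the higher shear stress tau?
Model: a linearly elastic material in pure shear, so tau = G·gamma (SI units).
  A: tau = (4.591 × 10¹⁰) × 0.0006385 = 2.931 × 10⁷ Pa = 29.31 MPa
  B: tau = (8.411 × 10¹⁰) × 0.0008255 = 6.943 × 10⁷ Pa = 69.43 MPa
69.43 MPa > 29.31 MPa, so B is larger.
Final answer: B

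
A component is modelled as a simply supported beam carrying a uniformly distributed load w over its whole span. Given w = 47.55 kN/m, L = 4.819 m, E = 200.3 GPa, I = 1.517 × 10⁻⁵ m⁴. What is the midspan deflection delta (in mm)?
Model: a simply supported beam carrying a uniformly distributed load w over its whole span, so delta = (5·w·L^4) / (384·E·I).
Convert to SI units:
  w = 47.55 kN/m = 47550 N/m
  E = 200.3 GPa = 2.003 × 10¹¹ Pa
Substitute:
  delta = (5 × 47550 × 4.819^4) / (384 × (2.003 × 10¹¹) × (1.517 × 10⁻⁵))
  delta = 0.1099 m
Convert: delta = 0.1099 m = 109.9 mm
Final answer: delta = 109.9 mm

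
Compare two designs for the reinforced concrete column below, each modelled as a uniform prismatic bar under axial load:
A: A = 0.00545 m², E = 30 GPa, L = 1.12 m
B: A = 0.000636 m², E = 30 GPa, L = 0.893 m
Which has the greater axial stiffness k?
Model: a uniform prismatic bar under axial load, so k = (A·E) / L (SI units).
  A: k = (0.00545 × (3 × 10¹⁰)) / 1.12 = 1.46 × 10⁸ N/m = 146 MN/m
  B: k = (0.000636 × (3 × 10¹⁰)) / 0.893 = 2.137 × 10⁷ N/m = 21.37 MN/m
146 MN/m > 21.37 MN/m, so A is larger.
Final answer: A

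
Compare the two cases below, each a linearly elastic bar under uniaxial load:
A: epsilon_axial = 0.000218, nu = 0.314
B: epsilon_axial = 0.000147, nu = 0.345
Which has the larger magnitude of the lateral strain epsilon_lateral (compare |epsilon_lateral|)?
Model: a linearly elastic bar under uniaxial load, so epsilon_lateral = -nu·epsilon_axial (SI units).
  A: epsilon_lateral = -(0.314 × 0.000218) = -6.845 × 10⁻⁵
  B: epsilon_lateral = -(0.345 × 0.000147) = -5.071 × 10⁻⁵
|epsilon_lateral|: A = 6.845 × 10⁻⁵, B = 5.071 × 10⁻⁵, so A is larger in magnitude.
Final answer: A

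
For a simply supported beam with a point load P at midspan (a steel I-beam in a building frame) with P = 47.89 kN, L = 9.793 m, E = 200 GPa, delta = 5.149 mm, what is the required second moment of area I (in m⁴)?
Model: a simply supported beam with a point load P at midspan, so delta = (P·L^3) / (48·E·I).
Solve for I: I = (P·L^3) / (48·delta·E).
Convert to SI units:
  P = 47.89 kN = 47890 N
  E = 200 GPa = 2 × 10¹¹ Pa
  delta = 5.149 mm = 0.005149 m
Substitute:
  I = (47890 × 9.793^3) / (48 × 0.005149 × (2 × 10¹¹))
  I = 0.0009099 m⁴
Final answer: I = 0.0009099 m⁴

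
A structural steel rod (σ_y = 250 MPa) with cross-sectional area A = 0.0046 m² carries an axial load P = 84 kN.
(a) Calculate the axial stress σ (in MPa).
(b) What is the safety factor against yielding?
(a) Axial stress σ = P/A. Convert P = 84 kN = 84000 N.
  σ = 84000 / 0.0046 = 1.826 × 10⁷ Pa = 18.26 MPa
(b) Safety factor SF = σ_y/σ = 250 / 18.26 = 13.69
Final answer: (a) σ = 18.26 MPa, (b) SF = 13.69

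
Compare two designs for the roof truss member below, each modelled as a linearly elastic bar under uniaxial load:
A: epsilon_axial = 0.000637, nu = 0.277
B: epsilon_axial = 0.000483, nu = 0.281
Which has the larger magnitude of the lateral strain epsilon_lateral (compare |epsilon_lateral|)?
Model: a linearly elastic bar under uniaxial load, so epsilon_lateral = -nu·epsilon_axial (SI units).
  A: epsilon_lateral = -(0.277 × 0.000637) = -0.0001764
  B: epsilon_lateral = -(0.281 × 0.000483) = -0.0001357
|epsilon_lateral|: A = 0.0001764, B = 0.0001357, so A is larger in magnitude.
Final answer: A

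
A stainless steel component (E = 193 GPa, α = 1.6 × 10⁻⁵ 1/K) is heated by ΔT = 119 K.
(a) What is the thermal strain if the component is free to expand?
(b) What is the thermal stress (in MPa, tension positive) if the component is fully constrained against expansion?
(a) Free thermal strain ε_th = α·ΔT = (1.6 × 10⁻⁵) × 119 = 0.001904
(b) Fully constrained, the expansion is suppressed, so σ = -E·α·ΔT. Convert E = 193 GPa = 1.93 × 10¹¹ Pa.
  σ = -(1.93 × 10¹¹) × (1.6 × 10⁻⁵) × 119 = -3.675 × 10⁸ Pa = -367.5 MPa (compressive)
Final answer: (a) ε_th = 0.001904, (b) σ = -367.5 MPa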